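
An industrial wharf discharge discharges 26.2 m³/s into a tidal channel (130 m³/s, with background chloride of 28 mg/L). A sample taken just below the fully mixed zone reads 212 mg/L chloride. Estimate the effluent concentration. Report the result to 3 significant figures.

1120 mg/L

Mass balance: 130.0·28.00 + 26.20·Cₑ = 156.2·212.0
→ Cₑ = (156.2·212.0 − 130.0·28.00) / 26.20 = 1125 mg/L.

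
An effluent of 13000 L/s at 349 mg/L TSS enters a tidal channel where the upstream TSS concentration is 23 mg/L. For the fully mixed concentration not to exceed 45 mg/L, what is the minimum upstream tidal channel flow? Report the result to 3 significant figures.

Set C_mix = 45: (Q·23.00 + 13000·349.0) / (Q + 13000) = 45
→ Q = 13000·(349.0 − 45)/(45 − 23.00) = 179600 L/s.

180000 L/s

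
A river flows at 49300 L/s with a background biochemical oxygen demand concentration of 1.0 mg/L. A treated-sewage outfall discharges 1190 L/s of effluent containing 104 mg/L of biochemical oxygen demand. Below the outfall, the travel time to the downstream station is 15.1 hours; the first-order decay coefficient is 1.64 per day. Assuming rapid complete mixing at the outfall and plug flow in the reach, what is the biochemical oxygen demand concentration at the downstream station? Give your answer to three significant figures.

1.22 mg/L

Flow-weighted average: C = (49300·1.000 + 1190·104.0) / 50490 = 173100/50490 = 3.428 mg/L.
Decay over the reach: 3.428·exp(−kt) = 3.428·0.3564 = 1.221 mg/L.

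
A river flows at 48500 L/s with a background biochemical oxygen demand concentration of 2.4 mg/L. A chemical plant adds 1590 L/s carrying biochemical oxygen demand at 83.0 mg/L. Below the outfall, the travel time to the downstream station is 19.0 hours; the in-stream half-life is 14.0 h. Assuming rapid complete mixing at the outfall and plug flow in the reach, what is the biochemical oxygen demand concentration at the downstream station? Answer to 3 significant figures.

1.94 mg/L

Mixed concentration C = ΣQC/ΣQ = (48500·2.400 + 1590·83.00) / 50090 = 248400/50090 = 4.958 mg/L.
Half-life 14.0 h → k = ln 2 / 14.0 = 0.04951 h⁻¹ = 1.188 d⁻¹.
After decay, C = 4.958 × e^(−kt) = 4.958 × 0.3904 = 1.936 mg/L.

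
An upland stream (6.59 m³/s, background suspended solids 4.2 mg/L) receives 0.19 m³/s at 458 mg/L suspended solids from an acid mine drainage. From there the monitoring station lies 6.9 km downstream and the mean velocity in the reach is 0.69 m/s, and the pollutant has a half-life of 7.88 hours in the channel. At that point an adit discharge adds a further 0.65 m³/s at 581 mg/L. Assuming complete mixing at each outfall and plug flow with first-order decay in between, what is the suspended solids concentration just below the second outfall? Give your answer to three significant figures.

Mass balance: C = (6.590·4.200 + 0.1900·458.0) / 6.780 = 114.7/6.780 = 16.92 mg/L; combined flow 6.780 m³/s.
Travel time t = 6.9·1000 / 0.69 = 10000 s = 2.778 h.
Half-life 7.88 h → k = ln 2 / 7.88 = 0.08796 h⁻¹ = 2.111 d⁻¹.
After decay, C = 16.92 × e^(−kt) = 16.92 × 0.7832 = 13.25 mg/L.
Second outfall: C = (6.780·13.25 + 0.6500·581.0)/7.430 = 62.92 mg/L.

62.9 mg/L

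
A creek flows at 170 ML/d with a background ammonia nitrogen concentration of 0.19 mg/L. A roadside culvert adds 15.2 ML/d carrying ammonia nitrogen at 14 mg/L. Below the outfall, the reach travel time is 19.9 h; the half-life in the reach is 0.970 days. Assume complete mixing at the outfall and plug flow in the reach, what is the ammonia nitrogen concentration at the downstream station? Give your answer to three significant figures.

0.732 mg/L

Mass balance: C = (170.0·0.1900 + 15.20·14.00) / 185.2 = 245.1/185.2 = 1.323 mg/L.
Half-life 0.970 d → k = ln 2 / 0.970 = 0.7146 d⁻¹.
Decay over the reach: 1.323·exp(−kt) = 1.323·0.5529 = 0.7318 mg/L.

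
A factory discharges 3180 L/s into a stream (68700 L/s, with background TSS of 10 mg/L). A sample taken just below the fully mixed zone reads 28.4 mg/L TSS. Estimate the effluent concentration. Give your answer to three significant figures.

Mass balance: 68700·10.00 + 3180·Cₑ = 71880·28.40
→ Cₑ = (71880·28.40 − 68700·10.00) / 3180 = 425.9 mg/L.

426 mg/L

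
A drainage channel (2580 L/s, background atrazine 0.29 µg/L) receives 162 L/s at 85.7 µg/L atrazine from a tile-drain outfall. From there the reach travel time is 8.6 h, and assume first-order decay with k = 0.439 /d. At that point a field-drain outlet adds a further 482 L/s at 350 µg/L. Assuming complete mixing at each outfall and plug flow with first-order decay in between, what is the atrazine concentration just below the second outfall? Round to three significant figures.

56.2 µg/L

Conservation of mass: C = (2580·0.2900 + 162.0·85.70) / 2742 = 14630/2742 = 5.336 µg/L; combined flow 2742 L/s.
After decay, C = 5.336 × e^(−kt) = 5.336 × 0.8544 = 4.559 µg/L.
Second outfall: C = (2742·4.559 + 482.0·350.0)/3224 = 56.20 µg/L.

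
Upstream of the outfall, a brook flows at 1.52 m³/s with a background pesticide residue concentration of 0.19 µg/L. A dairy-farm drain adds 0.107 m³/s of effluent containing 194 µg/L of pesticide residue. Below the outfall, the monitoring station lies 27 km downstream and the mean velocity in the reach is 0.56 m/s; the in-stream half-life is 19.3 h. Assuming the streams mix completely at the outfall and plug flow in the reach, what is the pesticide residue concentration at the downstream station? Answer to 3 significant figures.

Mass balance: C = (1.520·0.1900 + 0.1070·194.0) / 1.627 = 21.05/1.627 = 12.94 µg/L.
Travel time t = 27·1000 / 0.56 = 48210 s = 13.39 h.
Half-life 19.3 h → k = ln 2 / 19.3 = 0.03591 h⁻¹ = 0.8619 d⁻¹.
Decay over the reach: 12.94·exp(−kt) = 12.94·0.6182 = 7.997 µg/L.

8.00 µg/L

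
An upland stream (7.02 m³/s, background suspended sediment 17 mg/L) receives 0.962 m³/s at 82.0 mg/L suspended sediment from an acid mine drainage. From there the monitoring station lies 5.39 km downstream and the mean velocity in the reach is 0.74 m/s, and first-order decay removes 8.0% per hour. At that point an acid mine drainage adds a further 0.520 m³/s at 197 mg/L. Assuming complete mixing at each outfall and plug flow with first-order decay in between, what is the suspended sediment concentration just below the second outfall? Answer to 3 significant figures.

Flow-weighted average: C = (7.020·17.00 + 0.9620·82.00) / 7.982 = 198.2/7.982 = 24.83 mg/L; combined flow 7.982 m³/s.
Travel time t = 5.39·1000 / 0.74 = 7284 s = 2.023 h.
8.0%/h lost → k = −ln(1 − 0.08) = 0.08338 h⁻¹.
First-order decay: C = 24.83·exp(−k·t) = 24.83·0.8448 = 20.98 mg/L.
At the second outfall, C = (7.982·20.98 + 0.5200·197.0) / (7.982 + 0.5200) = 31.74 mg/L.

31.7 mg/L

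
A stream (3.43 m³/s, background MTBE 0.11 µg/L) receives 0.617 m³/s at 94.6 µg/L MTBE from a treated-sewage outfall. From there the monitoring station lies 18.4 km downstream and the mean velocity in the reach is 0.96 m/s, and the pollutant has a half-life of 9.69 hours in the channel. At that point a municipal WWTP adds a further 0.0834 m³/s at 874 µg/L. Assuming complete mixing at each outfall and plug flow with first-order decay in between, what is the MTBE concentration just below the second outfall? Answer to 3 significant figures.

Conservation of mass: C = (3.430·0.1100 + 0.6170·94.60) / 4.047 = 58.75/4.047 = 14.52 µg/L; combined flow 4.047 m³/s.
Travel time t = 18.4·1000 / 0.96 = 19170 s = 5.324 h.
Half-life 9.69 h → k = ln 2 / 9.69 = 0.07153 h⁻¹ = 1.717 d⁻¹.
Applying C = C₀e^(−kt): 14.52 × 0.6833 = 9.918 µg/L.
Second outfall: C = (4.047·9.918 + 0.08340·874.0)/4.130 = 27.37 µg/L.

27.4 µg/L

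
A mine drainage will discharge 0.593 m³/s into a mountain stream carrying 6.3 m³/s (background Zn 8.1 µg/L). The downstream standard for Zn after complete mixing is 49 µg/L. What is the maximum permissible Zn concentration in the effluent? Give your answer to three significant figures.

484 µg/L

At the limit, (Qr·Cr + Qe·Cₑ)/(Qr + Qe) = 49:
Cₑ = (6.893·49 − 6.300·8.100) / 0.5930 = 483.5 µg/L.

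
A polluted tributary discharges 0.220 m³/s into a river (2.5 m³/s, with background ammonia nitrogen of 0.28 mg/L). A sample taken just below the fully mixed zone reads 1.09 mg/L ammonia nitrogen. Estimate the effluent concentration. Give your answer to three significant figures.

10.3 mg/L

Mass balance: 2.500·0.2800 + 0.2200·Cₑ = 2.720·1.090
→ Cₑ = (2.720·1.090 − 2.500·0.2800) / 0.2200 = 10.29 mg/L.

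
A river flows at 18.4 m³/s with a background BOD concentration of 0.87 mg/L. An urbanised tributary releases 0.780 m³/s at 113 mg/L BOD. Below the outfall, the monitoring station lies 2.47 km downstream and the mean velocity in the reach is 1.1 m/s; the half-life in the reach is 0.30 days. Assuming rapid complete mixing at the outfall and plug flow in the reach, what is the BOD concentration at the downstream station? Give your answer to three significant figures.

Mixed concentration C = ΣQC/ΣQ = (18.40·0.8700 + 0.7800·113.0) / 19.18 = 104.1/19.18 = 5.430 mg/L.
Travel time t = 2.47·1000 / 1.1 = 2245 s = 0.6237 h.
Half-life 0.30 d → k = ln 2 / 0.30 = 2.310 d⁻¹.
First-order decay: C = 5.430·exp(−k·t) = 5.430·0.9417 = 5.114 mg/L.

5.11 mg/L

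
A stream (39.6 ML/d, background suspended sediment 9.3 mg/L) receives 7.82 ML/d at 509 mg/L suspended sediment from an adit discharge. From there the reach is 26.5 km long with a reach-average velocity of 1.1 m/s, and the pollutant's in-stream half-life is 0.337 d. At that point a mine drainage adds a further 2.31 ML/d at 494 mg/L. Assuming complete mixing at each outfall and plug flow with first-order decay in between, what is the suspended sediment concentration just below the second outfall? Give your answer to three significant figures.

72.2 mg/L

Conservation of mass: C = (39.60·9.300 + 7.820·509.0) / 47.42 = 4349/47.42 = 91.71 mg/L; combined flow 47.42 ML/d.
Travel time t = 26.5·1000 / 1.1 = 24090 s = 6.692 h.
Half-life 0.337 d → k = ln 2 / 0.337 = 2.057 d⁻¹.
First-order decay: C = 91.71·exp(−k·t) = 91.71·0.5635 = 51.68 mg/L.
At the second outfall, C = (47.42·51.68 + 2.310·494.0) / (47.42 + 2.310) = 72.23 mg/L.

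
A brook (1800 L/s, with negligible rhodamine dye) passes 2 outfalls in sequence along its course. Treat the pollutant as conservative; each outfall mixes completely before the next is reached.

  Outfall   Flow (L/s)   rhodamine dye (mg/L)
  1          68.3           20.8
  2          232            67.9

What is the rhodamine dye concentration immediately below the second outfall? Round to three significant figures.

After outfall 1: Q = 1800 + 68.30 = 1868 L/s; C = (1800·0 + 68.30·20.80)/1868 = 0.7604 mg/L.
After outfall 2: Q = 1868 + 232.0 = 2100 L/s; C = (1868·0.7604 + 232.0·67.90)/2100 = 8.177 mg/L.

8.18 mg/L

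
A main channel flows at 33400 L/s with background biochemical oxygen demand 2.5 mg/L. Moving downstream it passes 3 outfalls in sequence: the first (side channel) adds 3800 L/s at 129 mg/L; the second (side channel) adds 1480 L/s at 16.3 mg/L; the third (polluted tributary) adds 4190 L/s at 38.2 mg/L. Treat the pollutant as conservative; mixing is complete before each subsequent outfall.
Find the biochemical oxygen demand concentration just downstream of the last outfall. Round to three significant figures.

17.7 mg/L

Outfall 1: combined Q = 37200 L/s; C = (33400·2.500 + 3800·129.0)/37200 = 15.42 mg/L.
Outfall 2: combined Q = 38680 L/s; C = (37200·15.42 + 1480·16.30)/38680 = 15.46 mg/L.
Outfall 3: combined Q = 42870 L/s; C = (38680·15.46 + 4190·38.20)/42870 = 17.68 mg/L.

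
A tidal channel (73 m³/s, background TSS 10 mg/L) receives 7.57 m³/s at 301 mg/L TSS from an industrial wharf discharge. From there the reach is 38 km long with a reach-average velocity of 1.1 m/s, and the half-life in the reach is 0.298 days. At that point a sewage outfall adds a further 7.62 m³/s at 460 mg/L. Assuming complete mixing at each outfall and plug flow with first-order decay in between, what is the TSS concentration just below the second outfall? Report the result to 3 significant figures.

Flow-weighted average: C = (73.00·10.00 + 7.570·301.0) / 80.57 = 3009/80.57 = 37.34 mg/L; combined flow 80.57 m³/s.
Travel time t = 38·1000 / 1.1 = 34550 s = 9.596 h.
Half-life 0.298 d → k = ln 2 / 0.298 = 2.326 d⁻¹.
First-order decay: C = 37.34·exp(−k·t) = 37.34·0.3946 = 14.73 mg/L.
At the second outfall, C = (80.57·14.73 + 7.620·460.0) / (80.57 + 7.620) = 53.21 mg/L.

53.2 mg/L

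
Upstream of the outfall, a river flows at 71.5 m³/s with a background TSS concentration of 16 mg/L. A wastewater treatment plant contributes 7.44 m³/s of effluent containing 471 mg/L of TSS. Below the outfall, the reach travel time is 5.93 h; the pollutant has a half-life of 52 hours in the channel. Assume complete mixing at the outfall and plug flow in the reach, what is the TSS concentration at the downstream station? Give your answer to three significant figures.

54.4 mg/L

Flow-weighted average: C = (71.50·16.00 + 7.440·471.0) / 78.94 = 4648/78.94 = 58.88 mg/L.
Half-life 52 h → k = ln 2 / 52 = 0.01333 h⁻¹ = 0.3199 d⁻¹.
Applying C = C₀e^(−kt): 58.88 × 0.9240 = 54.41 mg/L.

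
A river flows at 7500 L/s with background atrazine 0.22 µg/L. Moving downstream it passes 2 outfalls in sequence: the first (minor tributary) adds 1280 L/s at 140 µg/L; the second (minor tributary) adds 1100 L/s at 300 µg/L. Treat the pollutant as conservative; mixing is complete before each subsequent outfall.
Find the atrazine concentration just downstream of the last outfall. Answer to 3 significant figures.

51.7 µg/L

Outfall 1: combined Q = 8780 L/s; C = (7500·0.2200 + 1280·140.0)/8780 = 20.60 µg/L.
Outfall 2: combined Q = 9880 L/s; C = (8780·20.60 + 1100·300.0)/9880 = 51.71 µg/L.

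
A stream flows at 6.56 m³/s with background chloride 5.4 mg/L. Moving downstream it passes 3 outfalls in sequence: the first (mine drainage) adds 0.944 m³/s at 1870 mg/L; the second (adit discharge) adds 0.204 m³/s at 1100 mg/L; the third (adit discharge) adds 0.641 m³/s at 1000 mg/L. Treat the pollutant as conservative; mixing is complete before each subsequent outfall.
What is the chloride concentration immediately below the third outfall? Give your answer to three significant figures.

Below outfall 1: Q → 7.504 m³/s, C = (6.560·5.400 + 0.9440·1870)/7.504 = 240.0 mg/L.
Below outfall 2: Q → 7.708 m³/s, C = (7.504·240.0 + 0.2040·1100)/7.708 = 262.7 mg/L.
Below outfall 3: Q → 8.349 m³/s, C = (7.708·262.7 + 0.6410·1000)/8.349 = 319.3 mg/L.

319 mg/L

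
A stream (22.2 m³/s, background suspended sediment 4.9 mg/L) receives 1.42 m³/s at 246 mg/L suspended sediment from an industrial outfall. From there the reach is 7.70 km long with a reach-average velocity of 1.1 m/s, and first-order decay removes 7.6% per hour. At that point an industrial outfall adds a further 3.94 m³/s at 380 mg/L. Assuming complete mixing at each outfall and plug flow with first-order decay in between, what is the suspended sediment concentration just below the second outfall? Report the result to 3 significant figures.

68.6 mg/L

Conservation of mass: C = (22.20·4.900 + 1.420·246.0) / 23.62 = 458.1/23.62 = 19.39 mg/L; combined flow 23.62 m³/s.
Travel time t = 7.70·1000 / 1.1 = 7000 s = 1.944 h.
7.6%/h lost → k = −ln(1 − 0.076) = 0.07904 h⁻¹.
First-order decay: C = 19.39·exp(−k·t) = 19.39·0.8575 = 16.63 mg/L.
At the second outfall, C = (23.62·16.63 + 3.940·380.0) / (23.62 + 3.940) = 68.58 mg/L.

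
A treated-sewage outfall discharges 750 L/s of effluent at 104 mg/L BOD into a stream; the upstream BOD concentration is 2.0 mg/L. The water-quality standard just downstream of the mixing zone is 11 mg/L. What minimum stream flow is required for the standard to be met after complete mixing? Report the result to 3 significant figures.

Set C_mix = 11: (Q·2.000 + 750.0·104.0) / (Q + 750.0) = 11
→ Q = 750.0·(104.0 − 11)/(11 − 2.000) = 7750 L/s.

7750 L/s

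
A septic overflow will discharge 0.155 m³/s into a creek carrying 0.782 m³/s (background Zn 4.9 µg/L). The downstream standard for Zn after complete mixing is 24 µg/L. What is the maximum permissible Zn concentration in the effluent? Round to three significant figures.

120 µg/L

At the limit, (Qr·Cr + Qe·Cₑ)/(Qr + Qe) = 24:
Cₑ = (0.9370·24 − 0.7820·4.900) / 0.1550 = 120.4 µg/L.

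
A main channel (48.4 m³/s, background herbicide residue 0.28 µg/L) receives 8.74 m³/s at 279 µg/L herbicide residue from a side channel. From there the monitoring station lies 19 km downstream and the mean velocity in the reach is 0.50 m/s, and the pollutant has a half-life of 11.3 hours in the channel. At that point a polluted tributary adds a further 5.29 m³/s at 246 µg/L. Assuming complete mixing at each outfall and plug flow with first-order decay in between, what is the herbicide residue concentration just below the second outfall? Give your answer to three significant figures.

Flow-weighted average: C = (48.40·0.2800 + 8.740·279.0) / 57.14 = 2452/57.14 = 42.91 µg/L; combined flow 57.14 m³/s.
Travel time t = 19·1000 / 0.50 = 38000 s = 10.56 h.
Half-life 11.3 h → k = ln 2 / 11.3 = 0.06134 h⁻¹ = 1.472 d⁻¹.
Decay over the reach: 42.91·exp(−kt) = 42.91·0.5234 = 22.46 µg/L.
Second outfall: C = (57.14·22.46 + 5.290·246.0)/62.43 = 41.40 µg/L.

41.4 µg/L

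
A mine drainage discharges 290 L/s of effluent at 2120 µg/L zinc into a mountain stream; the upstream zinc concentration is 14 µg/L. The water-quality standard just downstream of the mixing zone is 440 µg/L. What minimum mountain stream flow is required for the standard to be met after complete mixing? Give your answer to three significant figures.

1140 L/s

Set C_mix = 440: (Q·14.00 + 290.0·2120) / (Q + 290.0) = 440
→ Q = 290.0·(2120 − 440)/(440 − 14.00) = 1144 L/s.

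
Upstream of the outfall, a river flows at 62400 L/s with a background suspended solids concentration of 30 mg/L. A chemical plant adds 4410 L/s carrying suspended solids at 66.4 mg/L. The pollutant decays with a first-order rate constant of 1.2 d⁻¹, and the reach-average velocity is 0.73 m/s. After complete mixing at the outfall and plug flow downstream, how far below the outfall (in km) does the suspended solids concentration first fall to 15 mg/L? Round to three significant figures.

40.5 km

Flow-weighted average: C = (62400·30.00 + 4410·66.40) / 66810 = 2165000/66810 = 32.40 mg/L.
Set 32.40·exp(−k·t) = 15 → t = ln(32.40/15)/k = 55450 s = 15.40 h.
Distance = v·t = 0.73·55450 = 40480 m = 40.48 km.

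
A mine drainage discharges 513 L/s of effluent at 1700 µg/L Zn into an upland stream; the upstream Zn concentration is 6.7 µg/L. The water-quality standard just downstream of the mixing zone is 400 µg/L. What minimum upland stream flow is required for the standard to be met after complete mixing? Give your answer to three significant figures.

1700 L/s

Set C_mix = 400: (Q·6.700 + 513.0·1700) / (Q + 513.0) = 400
→ Q = 513.0·(1700 − 400)/(400 − 6.700) = 1696 L/s.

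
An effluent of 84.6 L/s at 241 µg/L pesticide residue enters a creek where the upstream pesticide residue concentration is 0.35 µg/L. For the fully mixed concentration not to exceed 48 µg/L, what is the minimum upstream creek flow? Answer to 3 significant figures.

Set C_mix = 48: (Q·0.3500 + 84.60·241.0) / (Q + 84.60) = 48
→ Q = 84.60·(241.0 − 48)/(48 − 0.3500) = 342.7 L/s.

343 L/s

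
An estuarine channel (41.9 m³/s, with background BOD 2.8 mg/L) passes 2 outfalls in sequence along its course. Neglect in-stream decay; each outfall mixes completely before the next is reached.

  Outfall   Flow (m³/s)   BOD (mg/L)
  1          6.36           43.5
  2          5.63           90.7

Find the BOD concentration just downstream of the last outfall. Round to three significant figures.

16.8 mg/L

Below outfall 1: Q → 48.26 m³/s, C = (41.90·2.800 + 6.360·43.50)/48.26 = 8.164 mg/L.
Below outfall 2: Q → 53.89 m³/s, C = (48.26·8.164 + 5.630·90.70)/53.89 = 16.79 mg/L.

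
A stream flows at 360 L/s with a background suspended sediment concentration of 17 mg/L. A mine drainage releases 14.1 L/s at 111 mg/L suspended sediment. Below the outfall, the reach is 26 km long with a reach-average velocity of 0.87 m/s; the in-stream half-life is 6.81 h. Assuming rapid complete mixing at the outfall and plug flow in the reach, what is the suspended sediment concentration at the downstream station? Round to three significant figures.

8.82 mg/L

Conservation of mass: C = (360.0·17.00 + 14.10·111.0) / 374.1 = 7685/374.1 = 20.54 mg/L.
Travel time t = 26·1000 / 0.87 = 29890 s = 8.301 h.
Half-life 6.81 h → k = ln 2 / 6.81 = 0.1018 h⁻¹ = 2.443 d⁻¹.
After decay, C = 20.54 × e^(−kt) = 20.54 × 0.4296 = 8.825 mg/L.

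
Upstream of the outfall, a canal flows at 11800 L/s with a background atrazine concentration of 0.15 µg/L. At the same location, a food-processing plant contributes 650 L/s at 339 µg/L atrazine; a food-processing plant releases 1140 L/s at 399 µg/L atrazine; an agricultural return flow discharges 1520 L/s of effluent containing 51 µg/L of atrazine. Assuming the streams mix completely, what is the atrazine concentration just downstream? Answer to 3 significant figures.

Mass balance: C = (11800·0.1500 + 650.0·339.0 + 1140·399.0 + 1520·51.00) / 15110 = 754500/15110 = 49.93 µg/L.

49.9 µg/L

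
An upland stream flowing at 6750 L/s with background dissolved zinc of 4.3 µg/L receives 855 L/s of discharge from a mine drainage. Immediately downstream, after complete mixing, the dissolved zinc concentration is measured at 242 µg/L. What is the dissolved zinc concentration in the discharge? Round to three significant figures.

2120 µg/L

Mass balance: 6750·4.300 + 855.0·Cₑ = 7605·242.0
→ Cₑ = (7605·242.0 − 6750·4.300) / 855.0 = 2119 µg/L.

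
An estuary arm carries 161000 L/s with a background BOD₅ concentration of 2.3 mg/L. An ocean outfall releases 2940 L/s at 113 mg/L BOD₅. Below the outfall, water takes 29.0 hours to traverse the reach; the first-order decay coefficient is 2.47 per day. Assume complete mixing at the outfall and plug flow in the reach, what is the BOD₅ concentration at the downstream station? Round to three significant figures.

Conservation of mass: C = (161000·2.300 + 2940·113.0) / 163900 = 702500/163900 = 4.285 mg/L.
Applying C = C₀e^(−kt): 4.285 × 0.05056 = 0.2167 mg/L.

0.217 mg/L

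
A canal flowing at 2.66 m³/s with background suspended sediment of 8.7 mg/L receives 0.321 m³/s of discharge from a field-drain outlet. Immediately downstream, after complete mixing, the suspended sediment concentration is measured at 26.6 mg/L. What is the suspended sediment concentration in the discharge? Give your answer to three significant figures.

175 mg/L

Mass balance: 2.660·8.700 + 0.3210·Cₑ = 2.981·26.60
→ Cₑ = (2.981·26.60 − 2.660·8.700) / 0.3210 = 174.9 mg/L.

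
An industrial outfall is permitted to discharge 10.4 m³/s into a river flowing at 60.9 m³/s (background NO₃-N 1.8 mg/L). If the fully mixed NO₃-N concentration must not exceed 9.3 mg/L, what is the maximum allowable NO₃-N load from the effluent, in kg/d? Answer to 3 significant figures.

Mass balance at the limit: 60.90·1.800 + 10.40·Cₑ = 71.30·9.3 → Cₑ = 53.22 mg/L.
Load = 10.40 m³/s × 53.22 g/m³ × 86 400 s/d = 47820 kg/d.

47800 kg/d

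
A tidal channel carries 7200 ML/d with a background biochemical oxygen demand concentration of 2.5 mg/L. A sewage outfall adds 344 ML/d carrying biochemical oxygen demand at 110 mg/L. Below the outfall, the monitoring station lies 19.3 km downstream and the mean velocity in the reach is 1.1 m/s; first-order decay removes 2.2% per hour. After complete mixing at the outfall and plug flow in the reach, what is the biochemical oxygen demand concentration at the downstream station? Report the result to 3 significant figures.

6.64 mg/L

Flow-weighted average: C = (7200·2.500 + 344.0·110.0) / 7544 = 55840/7544 = 7.402 mg/L.
Travel time t = 19.3·1000 / 1.1 = 17550 s = 4.874 h.
2.2%/h lost → k = −ln(1 − 0.022) = 0.02225 h⁻¹.
Applying C = C₀e^(−kt): 7.402 × 0.8973 = 6.641 mg/L.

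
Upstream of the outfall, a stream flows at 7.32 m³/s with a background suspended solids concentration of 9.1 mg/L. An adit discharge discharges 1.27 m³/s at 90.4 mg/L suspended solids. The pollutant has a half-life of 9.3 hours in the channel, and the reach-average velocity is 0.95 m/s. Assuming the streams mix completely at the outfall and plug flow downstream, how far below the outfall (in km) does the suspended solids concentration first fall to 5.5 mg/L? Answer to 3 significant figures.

Conservation of mass: C = (7.320·9.100 + 1.270·90.40) / 8.590 = 181.4/8.590 = 21.12 mg/L.
Half-life 9.3 h → k = ln 2 / 9.3 = 0.07453 h⁻¹ = 1.789 d⁻¹.
Set 21.12·exp(−k·t) = 5.5 → t = ln(21.12/5.5)/k = 64990 s = 18.05 h.
Distance = v·t = 0.95·64990 = 61740 m = 61.74 km.

61.7 km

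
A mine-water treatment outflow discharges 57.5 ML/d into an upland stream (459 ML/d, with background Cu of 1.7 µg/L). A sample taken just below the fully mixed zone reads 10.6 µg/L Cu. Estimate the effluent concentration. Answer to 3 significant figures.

81.6 µg/L

Mass balance: 459.0·1.700 + 57.50·Cₑ = 516.5·10.60
→ Cₑ = (516.5·10.60 − 459.0·1.700) / 57.50 = 81.65 µg/L.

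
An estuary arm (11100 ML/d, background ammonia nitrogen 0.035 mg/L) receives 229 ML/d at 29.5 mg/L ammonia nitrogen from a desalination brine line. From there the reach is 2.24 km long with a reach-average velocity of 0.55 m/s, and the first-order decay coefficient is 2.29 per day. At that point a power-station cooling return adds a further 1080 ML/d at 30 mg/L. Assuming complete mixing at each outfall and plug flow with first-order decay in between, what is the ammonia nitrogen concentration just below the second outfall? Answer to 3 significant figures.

3.13 mg/L

After mixing, C = (11100·0.03500 + 229.0·29.50) / 11330 = 7144/11330 = 0.6306 mg/L; combined flow 11330 ML/d.
Travel time t = 2.24·1000 / 0.55 = 4073 s = 1.131 h.
First-order decay: C = 0.6306·exp(−k·t) = 0.6306·0.8977 = 0.5661 mg/L.
Second outfall: C = (11330·0.5661 + 1080·30.00)/12410 = 3.128 mg/L.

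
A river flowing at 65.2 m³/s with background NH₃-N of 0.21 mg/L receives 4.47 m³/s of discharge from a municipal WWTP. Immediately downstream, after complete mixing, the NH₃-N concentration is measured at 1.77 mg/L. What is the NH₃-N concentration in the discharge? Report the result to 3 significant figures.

24.5 mg/L

Mass balance: 65.20·0.2100 + 4.470·Cₑ = 69.67·1.770
→ Cₑ = (69.67·1.770 − 65.20·0.2100) / 4.470 = 24.52 mg/L.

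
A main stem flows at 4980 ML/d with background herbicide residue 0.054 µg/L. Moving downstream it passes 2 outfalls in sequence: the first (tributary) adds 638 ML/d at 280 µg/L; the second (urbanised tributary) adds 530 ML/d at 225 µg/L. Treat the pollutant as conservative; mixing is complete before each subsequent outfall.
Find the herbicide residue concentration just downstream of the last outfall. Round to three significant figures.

48.5 µg/L

Below outfall 1: Q → 5618 ML/d, C = (4980·0.05400 + 638.0·280.0)/5618 = 31.85 µg/L.
Below outfall 2: Q → 6148 ML/d, C = (5618·31.85 + 530.0·225.0)/6148 = 48.50 µg/L.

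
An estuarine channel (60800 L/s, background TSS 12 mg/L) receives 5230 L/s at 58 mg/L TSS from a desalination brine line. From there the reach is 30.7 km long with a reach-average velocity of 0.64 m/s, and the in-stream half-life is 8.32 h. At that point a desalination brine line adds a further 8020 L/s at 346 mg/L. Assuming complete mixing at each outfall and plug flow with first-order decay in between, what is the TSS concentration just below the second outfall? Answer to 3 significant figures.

Mass balance: C = (60800·12.00 + 5230·58.00) / 66030 = 1033000/66030 = 15.64 mg/L; combined flow 66030 L/s.
Travel time t = 30.7·1000 / 0.64 = 47970 s = 13.32 h.
Half-life 8.32 h → k = ln 2 / 8.32 = 0.08331 h⁻¹ = 1.999 d⁻¹.
Decay over the reach: 15.64·exp(−kt) = 15.64·0.3295 = 5.155 mg/L.
At the second outfall, C = (66030·5.155 + 8020·346.0) / (66030 + 8020) = 42.07 mg/L.

42.1 mg/L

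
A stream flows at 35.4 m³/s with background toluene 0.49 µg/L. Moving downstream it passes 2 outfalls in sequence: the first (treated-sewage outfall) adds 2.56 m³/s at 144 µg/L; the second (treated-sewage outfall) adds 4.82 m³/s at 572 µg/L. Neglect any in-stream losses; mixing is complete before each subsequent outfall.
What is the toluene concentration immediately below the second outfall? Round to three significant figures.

After outfall 1: Q = 35.40 + 2.560 = 37.96 m³/s; C = (35.40·0.4900 + 2.560·144.0)/37.96 = 10.17 µg/L.
After outfall 2: Q = 37.96 + 4.820 = 42.78 m³/s; C = (37.96·10.17 + 4.820·572.0)/42.78 = 73.47 µg/L.

73.5 µg/L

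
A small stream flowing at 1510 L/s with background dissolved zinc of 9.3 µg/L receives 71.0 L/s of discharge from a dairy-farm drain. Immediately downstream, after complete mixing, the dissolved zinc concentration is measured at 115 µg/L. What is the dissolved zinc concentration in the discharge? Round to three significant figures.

Mass balance: 1510·9.300 + 71.00·Cₑ = 1581·115.0
→ Cₑ = (1581·115.0 − 1510·9.300) / 71.00 = 2363 µg/L.

2360 µg/L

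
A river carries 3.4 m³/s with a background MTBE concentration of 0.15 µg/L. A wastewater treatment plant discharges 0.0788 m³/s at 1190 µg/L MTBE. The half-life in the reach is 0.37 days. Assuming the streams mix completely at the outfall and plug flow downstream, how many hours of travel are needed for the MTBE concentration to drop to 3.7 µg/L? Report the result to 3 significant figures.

After mixing, C = (3.400·0.1500 + 0.07880·1190) / 3.479 = 94.28/3.479 = 27.10 µg/L.
Half-life 0.37 d → k = ln 2 / 0.37 = 1.873 d⁻¹.
27.10·exp(−k·t) = 3.7 → t = ln(27.10/3.7)/k = 91840 s = 25.51 h.

25.5 h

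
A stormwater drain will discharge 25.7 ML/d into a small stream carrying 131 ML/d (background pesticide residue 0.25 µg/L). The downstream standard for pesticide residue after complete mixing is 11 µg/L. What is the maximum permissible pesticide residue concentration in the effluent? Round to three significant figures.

At the limit, (Qr·Cr + Qe·Cₑ)/(Qr + Qe) = 11:
Cₑ = (156.7·11 − 131.0·0.2500) / 25.70 = 65.80 µg/L.

65.8 µg/L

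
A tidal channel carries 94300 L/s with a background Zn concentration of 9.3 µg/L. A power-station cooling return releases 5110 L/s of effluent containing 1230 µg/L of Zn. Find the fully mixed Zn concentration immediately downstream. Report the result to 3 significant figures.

Mass balance: C = (94300·9.300 + 5110·1230) / 99410 = 7162000/99410 = 72.05 µg/L.

72.0 µg/L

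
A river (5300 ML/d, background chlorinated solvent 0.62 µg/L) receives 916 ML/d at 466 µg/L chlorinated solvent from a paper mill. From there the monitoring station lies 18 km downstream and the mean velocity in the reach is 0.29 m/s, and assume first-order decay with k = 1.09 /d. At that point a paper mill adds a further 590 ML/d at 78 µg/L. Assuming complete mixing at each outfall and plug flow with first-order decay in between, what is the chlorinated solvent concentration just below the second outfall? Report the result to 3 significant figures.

Conservation of mass: C = (5300·0.6200 + 916.0·466.0) / 6216 = 430100/6216 = 69.20 µg/L; combined flow 6216 ML/d.
Travel time t = 18·1000 / 0.29 = 62070 s = 17.24 h.
First-order decay: C = 69.20·exp(−k·t) = 69.20·0.4570 = 31.62 µg/L.
Second outfall: C = (6216·31.62 + 590.0·78.00)/6806 = 35.65 µg/L.

35.6 µg/L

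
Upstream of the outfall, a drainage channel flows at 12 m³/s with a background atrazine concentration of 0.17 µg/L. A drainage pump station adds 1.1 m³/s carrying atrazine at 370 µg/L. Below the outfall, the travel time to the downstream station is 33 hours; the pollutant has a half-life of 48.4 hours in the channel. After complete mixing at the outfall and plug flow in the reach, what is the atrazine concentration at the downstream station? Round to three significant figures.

19.5 µg/L

After mixing, C = (12.00·0.1700 + 1.100·370.0) / 13.10 = 409.0/13.10 = 31.22 µg/L.
Half-life 48.4 h → k = ln 2 / 48.4 = 0.01432 h⁻¹ = 0.3437 d⁻¹.
Decay over the reach: 31.22·exp(−kt) = 31.22·0.6234 = 19.46 µg/L.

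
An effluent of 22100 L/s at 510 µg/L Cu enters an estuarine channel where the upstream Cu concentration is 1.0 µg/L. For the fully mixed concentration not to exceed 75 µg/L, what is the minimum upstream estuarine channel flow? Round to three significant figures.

130000 L/s

Set C_mix = 75: (Q·1.000 + 22100·510.0) / (Q + 22100) = 75
→ Q = 22100·(510.0 − 75)/(75 − 1.000) = 129900 L/s.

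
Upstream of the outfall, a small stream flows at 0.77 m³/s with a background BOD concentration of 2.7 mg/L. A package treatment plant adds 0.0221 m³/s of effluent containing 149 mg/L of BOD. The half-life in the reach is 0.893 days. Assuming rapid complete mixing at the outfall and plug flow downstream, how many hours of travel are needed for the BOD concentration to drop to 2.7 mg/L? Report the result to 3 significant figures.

28.5 h

Mixed concentration C = ΣQC/ΣQ = (0.7700·2.700 + 0.02210·149.0) / 0.7921 = 5.372/0.7921 = 6.782 mg/L.
Half-life 0.893 d → k = ln 2 / 0.893 = 0.7762 d⁻¹.
6.782·exp(−k·t) = 2.7 → t = ln(6.782/2.7)/k = 102500 s = 28.48 h.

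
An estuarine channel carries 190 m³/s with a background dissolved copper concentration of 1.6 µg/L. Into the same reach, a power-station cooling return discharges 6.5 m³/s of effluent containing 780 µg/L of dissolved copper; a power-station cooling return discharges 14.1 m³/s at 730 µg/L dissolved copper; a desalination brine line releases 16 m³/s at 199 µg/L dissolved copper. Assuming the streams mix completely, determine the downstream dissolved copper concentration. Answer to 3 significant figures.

83.2 µg/L

Mixed concentration C = ΣQC/ΣQ = (190.0·1.600 + 6.500·780.0 + 14.10·730.0 + 16.00·199.0) / 226.6 = 18850/226.6 = 83.19 µg/L.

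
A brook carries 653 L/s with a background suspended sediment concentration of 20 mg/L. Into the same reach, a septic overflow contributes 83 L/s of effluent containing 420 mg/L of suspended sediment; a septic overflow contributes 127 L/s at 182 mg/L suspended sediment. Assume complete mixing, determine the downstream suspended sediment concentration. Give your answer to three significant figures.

Flow-weighted average: C = (653.0·20.00 + 83.00·420.0 + 127.0·182.0) / 863.0 = 71030/863.0 = 82.31 mg/L.

82.3 mg/L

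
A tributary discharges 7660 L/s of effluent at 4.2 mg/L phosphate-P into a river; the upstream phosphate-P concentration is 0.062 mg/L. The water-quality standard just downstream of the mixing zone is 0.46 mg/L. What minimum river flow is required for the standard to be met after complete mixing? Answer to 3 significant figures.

72000 L/s

Set C_mix = 0.46: (Q·0.06200 + 7660·4.200) / (Q + 7660) = 0.46
→ Q = 7660·(4.200 − 0.46)/(0.46 − 0.06200) = 71980 L/s.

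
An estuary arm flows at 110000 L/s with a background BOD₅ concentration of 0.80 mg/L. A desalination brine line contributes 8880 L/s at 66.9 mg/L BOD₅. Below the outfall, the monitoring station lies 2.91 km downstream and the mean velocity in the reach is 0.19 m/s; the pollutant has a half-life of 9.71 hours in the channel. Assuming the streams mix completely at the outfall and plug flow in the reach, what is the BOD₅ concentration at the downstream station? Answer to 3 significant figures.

Mixed concentration C = ΣQC/ΣQ = (110000·0.8000 + 8880·66.90) / 118900 = 682100/118900 = 5.737 mg/L.
Travel time t = 2.91·1000 / 0.19 = 15320 s = 4.254 h.
Half-life 9.71 h → k = ln 2 / 9.71 = 0.07138 h⁻¹ = 1.713 d⁻¹.
First-order decay: C = 5.737·exp(−k·t) = 5.737·0.7381 = 4.235 mg/L.

4.23 mg/L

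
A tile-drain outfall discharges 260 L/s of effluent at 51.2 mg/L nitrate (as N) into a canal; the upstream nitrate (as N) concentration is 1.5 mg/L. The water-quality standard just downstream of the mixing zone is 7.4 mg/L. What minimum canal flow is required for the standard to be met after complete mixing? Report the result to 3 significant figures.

1930 L/s

Set C_mix = 7.4: (Q·1.500 + 260.0·51.20) / (Q + 260.0) = 7.4
→ Q = 260.0·(51.20 − 7.4)/(7.4 − 1.500) = 1930 L/s.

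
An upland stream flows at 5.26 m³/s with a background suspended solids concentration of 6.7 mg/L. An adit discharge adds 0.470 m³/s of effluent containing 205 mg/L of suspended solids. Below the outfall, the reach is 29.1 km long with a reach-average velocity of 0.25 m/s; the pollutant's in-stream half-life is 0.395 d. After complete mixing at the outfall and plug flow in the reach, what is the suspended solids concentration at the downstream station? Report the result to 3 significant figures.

After mixing, C = (5.260·6.700 + 0.4700·205.0) / 5.730 = 131.6/5.730 = 22.97 mg/L.
Travel time t = 29.1·1000 / 0.25 = 116400 s = 32.33 h.
Half-life 0.395 d → k = ln 2 / 0.395 = 1.755 d⁻¹.
Decay over the reach: 22.97·exp(−kt) = 22.97·0.09403 = 2.160 mg/L.

2.16 mg/L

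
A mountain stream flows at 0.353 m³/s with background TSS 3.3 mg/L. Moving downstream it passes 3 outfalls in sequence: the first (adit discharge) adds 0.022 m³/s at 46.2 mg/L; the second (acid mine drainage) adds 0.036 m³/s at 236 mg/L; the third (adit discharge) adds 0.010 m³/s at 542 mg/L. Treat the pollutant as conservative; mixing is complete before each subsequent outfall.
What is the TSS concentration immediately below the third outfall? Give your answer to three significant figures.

38.2 mg/L

Outfall 1: combined Q = 0.3750 m³/s; C = (0.3530·3.300 + 0.02200·46.20)/0.3750 = 5.817 mg/L.
Outfall 2: combined Q = 0.4110 m³/s; C = (0.3750·5.817 + 0.03600·236.0)/0.4110 = 25.98 mg/L.
Outfall 3: combined Q = 0.4210 m³/s; C = (0.4110·25.98 + 0.01000·542.0)/0.4210 = 38.24 mg/L.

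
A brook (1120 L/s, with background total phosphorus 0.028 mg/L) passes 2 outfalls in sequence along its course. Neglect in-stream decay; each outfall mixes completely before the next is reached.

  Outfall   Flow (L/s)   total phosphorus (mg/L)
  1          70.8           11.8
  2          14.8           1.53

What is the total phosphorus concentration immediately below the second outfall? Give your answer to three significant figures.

0.738 mg/L

Below outfall 1: Q → 1191 L/s, C = (1120·0.02800 + 70.80·11.80)/1191 = 0.7279 mg/L.
Below outfall 2: Q → 1206 L/s, C = (1191·0.7279 + 14.80·1.530)/1206 = 0.7378 mg/L.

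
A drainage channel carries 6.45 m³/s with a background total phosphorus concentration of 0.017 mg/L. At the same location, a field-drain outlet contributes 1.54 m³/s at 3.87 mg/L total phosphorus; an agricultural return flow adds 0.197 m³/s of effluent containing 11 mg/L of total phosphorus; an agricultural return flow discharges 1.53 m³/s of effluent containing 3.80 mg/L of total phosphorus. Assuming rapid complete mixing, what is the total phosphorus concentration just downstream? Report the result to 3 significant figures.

After mixing, C = (6.450·0.01700 + 1.540·3.870 + 0.1970·11.00 + 1.530·3.800) / 9.717 = 14.05/9.717 = 1.446 mg/L.

1.45 mg/L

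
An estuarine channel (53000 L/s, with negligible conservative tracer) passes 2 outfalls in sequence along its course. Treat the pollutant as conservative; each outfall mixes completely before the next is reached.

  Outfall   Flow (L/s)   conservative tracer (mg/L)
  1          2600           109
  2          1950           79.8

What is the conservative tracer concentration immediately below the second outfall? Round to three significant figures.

7.63 mg/L

Outfall 1: combined Q = 55600 L/s; C = (53000·0 + 2600·109.0)/55600 = 5.097 mg/L.
Outfall 2: combined Q = 57550 L/s; C = (55600·5.097 + 1950·79.80)/57550 = 7.628 mg/L.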